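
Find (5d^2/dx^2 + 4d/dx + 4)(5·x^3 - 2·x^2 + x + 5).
20 x^{3} + 52 x^{2} + 138 x + 4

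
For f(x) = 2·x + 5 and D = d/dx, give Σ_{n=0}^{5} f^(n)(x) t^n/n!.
2 t + 2 x + 5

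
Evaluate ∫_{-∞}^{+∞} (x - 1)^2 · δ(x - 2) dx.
1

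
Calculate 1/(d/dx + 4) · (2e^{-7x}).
- \frac{2 e^{- 7 x}}{3}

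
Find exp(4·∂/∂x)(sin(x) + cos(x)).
\sqrt{2} \sin{\left(x + \frac{\pi}{4} + 4 \right)}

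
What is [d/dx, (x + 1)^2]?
2 x + 2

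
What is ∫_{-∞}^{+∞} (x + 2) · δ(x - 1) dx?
3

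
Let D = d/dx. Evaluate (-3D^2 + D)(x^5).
5 x^{3} \left(x - 12\right)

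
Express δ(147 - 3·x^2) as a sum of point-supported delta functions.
\frac{\delta(x - 7) + \delta(x + 7)}{42}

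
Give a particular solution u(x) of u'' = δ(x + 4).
\frac{|x + 4|}{2}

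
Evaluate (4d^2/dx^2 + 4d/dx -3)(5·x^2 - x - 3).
- 15 x^{2} + 43 x + 45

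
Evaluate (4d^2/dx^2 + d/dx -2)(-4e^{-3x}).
- 124 e^{- 3 x}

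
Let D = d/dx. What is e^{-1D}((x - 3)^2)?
x^{2} - 8 x + 16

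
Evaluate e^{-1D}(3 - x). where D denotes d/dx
4 - x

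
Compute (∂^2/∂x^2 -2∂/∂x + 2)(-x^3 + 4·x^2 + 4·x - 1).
- 2 x^{3} + 14 x^{2} - 14 x - 2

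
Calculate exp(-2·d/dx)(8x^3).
8 x^{3} - 48 x^{2} + 96 x - 64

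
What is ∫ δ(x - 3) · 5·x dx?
15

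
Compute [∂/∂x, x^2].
2 x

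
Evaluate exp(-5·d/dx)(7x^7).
7 x^{7} - 245 x^{6} + 3675 x^{5} - 30625 x^{4} + 153125 x^{3} - 459375 x^{2} + 765625 x - 546875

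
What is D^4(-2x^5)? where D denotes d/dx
- 240 x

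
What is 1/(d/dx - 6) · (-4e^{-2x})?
\frac{e^{- 2 x}}{2}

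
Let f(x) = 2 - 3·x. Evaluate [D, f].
-3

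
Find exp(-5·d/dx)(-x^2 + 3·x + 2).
- x^{2} + 13 x - 38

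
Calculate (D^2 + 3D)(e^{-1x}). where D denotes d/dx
- 2 e^{- x}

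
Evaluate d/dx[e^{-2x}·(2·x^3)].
x^{2} \left(6 - 4 x\right) e^{- 2 x}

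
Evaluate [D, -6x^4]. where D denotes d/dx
- 24 x^{3}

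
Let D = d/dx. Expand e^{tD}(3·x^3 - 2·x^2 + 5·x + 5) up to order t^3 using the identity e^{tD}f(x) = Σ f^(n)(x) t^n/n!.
3 t^{3} + t^{2} \left(9 x - 2\right) + t \left(9 x^{2} - 4 x + 5\right) + 3 x^{3} - 2 x^{2} + 5 x + 5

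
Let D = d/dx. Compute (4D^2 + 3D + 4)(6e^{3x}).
294 e^{3 x}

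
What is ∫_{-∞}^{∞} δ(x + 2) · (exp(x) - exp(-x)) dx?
- 2 \sinh{\left(2 \right)}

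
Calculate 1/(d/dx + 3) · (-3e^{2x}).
- \frac{3 e^{2 x}}{5}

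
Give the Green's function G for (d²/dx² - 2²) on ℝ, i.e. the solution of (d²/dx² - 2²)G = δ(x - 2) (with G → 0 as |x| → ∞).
-\frac{e^{-2|x - 2|}}{4}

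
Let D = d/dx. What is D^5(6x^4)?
0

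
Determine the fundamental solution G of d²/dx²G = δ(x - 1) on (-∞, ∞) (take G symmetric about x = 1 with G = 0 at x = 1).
\frac{|x - 1|}{2}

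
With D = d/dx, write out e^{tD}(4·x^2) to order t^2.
4 t^{2} + 8 t x + 4 x^{2}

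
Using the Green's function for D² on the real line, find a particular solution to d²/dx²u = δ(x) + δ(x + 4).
\frac{|x|}{2} + \frac{|x + 4|}{2}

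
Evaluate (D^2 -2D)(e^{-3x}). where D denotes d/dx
15 e^{- 3 x}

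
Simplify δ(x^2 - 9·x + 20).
\frac{\delta(x - 5) + \delta(x - 4)}{1}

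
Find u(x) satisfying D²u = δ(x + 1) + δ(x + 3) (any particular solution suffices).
\frac{|x + 1|}{2} + \frac{|x + 3|}{2}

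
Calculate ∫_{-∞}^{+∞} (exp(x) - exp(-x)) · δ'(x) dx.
-2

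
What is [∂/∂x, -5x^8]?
- 40 x^{7}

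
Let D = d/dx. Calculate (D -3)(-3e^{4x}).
- 3 e^{4 x}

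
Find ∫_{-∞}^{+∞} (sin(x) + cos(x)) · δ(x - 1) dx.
\cos{\left(1 \right)} + \sin{\left(1 \right)}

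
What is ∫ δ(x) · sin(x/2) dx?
0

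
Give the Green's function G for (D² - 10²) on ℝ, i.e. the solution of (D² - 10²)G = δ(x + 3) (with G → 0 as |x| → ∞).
-\frac{e^{-10|x + 3|}}{20}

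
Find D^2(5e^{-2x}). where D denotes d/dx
20 e^{- 2 x}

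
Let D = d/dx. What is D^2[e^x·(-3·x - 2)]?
\left(- 3 x - 8\right) e^{x}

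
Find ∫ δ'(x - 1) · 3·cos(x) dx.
3 \sin{\left(1 \right)}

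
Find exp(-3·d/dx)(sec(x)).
\sec{\left(x - 3 \right)}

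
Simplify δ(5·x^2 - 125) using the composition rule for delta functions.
\frac{\delta(x - 5) + \delta(x + 5)}{50}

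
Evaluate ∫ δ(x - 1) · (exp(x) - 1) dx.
-1 + e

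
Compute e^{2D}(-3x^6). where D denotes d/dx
- 3 x^{6} - 36 x^{5} - 180 x^{4} - 480 x^{3} - 720 x^{2} - 576 x - 192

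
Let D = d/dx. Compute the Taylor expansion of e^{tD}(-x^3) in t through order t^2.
x \left(- 3 t^{2} - 3 t x - x^{2}\right)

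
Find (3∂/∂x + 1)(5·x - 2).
5 x + 13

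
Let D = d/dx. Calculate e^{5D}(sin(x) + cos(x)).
\sqrt{2} \sin{\left(x + \frac{\pi}{4} + 5 \right)}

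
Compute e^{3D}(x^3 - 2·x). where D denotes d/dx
x^{3} + 9 x^{2} + 25 x + 21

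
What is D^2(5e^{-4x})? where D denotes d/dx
80 e^{- 4 x}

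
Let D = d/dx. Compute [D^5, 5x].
25D^{4}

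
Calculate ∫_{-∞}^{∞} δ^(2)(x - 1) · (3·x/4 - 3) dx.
0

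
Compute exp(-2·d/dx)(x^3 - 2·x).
x^{3} - 6 x^{2} + 10 x - 4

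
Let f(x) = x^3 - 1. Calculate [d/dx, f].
3 x^{2}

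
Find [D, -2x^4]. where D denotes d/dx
- 8 x^{3}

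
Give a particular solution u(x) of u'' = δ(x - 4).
\frac{|x - 4|}{2}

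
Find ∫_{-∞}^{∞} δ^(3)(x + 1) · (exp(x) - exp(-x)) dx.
- 2 \cosh{\left(1 \right)}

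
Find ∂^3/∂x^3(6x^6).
720 x^{3}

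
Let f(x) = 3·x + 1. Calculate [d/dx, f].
3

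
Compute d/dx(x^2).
2 x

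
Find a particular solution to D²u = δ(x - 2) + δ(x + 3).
\frac{|x - 2|}{2} + \frac{|x + 3|}{2}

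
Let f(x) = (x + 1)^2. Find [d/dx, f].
2 x + 2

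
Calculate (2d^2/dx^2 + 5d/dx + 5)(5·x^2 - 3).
25 x^{2} + 50 x + 5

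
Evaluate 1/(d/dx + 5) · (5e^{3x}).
\frac{5 e^{3 x}}{8}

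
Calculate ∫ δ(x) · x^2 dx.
0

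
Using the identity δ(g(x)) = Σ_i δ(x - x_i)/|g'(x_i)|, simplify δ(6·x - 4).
\frac{\delta(x - 2/3)}{6}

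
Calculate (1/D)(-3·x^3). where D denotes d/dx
- \frac{3 x^{4}}{4}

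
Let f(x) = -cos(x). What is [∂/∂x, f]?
\sin{\left(x \right)}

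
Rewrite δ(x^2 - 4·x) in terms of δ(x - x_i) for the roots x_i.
\frac{\delta(x - 4) + \delta(x)}{4}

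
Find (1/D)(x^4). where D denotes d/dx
\frac{x^{5}}{5}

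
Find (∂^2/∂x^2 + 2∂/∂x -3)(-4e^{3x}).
- 48 e^{3 x}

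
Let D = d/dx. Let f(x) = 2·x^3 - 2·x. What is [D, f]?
6 x^{2} - 2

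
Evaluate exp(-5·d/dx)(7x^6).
7 x^{6} - 210 x^{5} + 2625 x^{4} - 17500 x^{3} + 65625 x^{2} - 131250 x + 109375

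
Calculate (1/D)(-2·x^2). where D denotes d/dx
- \frac{2 x^{3}}{3}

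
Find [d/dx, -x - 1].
-1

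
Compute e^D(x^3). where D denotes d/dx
x^{3} + 3 x^{2} + 3 x + 1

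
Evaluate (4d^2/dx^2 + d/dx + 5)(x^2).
5 x^{2} + 2 x + 8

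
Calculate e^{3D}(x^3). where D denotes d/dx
x^{3} + 9 x^{2} + 27 x + 27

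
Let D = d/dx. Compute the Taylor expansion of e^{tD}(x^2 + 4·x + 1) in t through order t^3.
t^{2} + 2 t \left(x + 2\right) + x^{2} + 4 x + 1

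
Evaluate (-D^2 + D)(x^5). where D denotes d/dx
5 x^{3} \left(x - 4\right)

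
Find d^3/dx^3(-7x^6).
- 840 x^{3}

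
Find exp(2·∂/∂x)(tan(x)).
\tan{\left(x + 2 \right)}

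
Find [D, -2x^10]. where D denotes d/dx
- 20 x^{9}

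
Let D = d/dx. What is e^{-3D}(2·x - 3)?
2 x - 9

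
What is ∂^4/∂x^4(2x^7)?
1680 x^{3}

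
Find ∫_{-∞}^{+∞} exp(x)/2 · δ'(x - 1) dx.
- \frac{e}{2}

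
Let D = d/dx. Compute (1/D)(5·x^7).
\frac{5 x^{8}}{8}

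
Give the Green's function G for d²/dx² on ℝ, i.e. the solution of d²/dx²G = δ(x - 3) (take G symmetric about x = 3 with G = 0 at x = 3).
\frac{|x - 3|}{2}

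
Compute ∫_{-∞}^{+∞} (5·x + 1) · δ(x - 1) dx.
6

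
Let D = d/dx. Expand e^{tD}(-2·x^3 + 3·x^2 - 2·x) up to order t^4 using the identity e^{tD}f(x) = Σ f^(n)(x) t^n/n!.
- 2 t^{3} - t^{2} \left(6 x - 3\right) - 2 t \left(3 x^{2} - 3 x + 1\right) - 2 x^{3} + 3 x^{2} - 2 x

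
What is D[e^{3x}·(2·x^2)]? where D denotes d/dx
2 x \left(3 x + 2\right) e^{3 x}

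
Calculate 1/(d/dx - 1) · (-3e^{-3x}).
\frac{3 e^{- 3 x}}{4}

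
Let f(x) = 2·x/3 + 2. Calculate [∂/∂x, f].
\frac{2}{3}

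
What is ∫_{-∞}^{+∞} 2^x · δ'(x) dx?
- \log{\left(2 \right)}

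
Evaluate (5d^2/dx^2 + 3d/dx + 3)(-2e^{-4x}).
- 142 e^{- 4 x}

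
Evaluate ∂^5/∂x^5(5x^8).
33600 x^{3}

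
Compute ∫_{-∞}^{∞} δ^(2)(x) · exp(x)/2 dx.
\frac{1}{2}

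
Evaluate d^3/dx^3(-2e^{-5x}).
250 e^{- 5 x}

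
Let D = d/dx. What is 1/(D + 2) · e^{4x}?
\frac{e^{4 x}}{6}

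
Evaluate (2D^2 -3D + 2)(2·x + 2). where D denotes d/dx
4 x - 2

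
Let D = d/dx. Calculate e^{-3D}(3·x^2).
3 x^{2} - 18 x + 27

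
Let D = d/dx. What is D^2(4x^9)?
288 x^{7}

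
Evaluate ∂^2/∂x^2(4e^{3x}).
36 e^{3 x}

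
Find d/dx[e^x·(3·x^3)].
3 x^{2} \left(x + 3\right) e^{x}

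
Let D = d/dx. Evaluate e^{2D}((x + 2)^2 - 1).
x^{2} + 8 x + 15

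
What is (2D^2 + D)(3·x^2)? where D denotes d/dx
6 x + 12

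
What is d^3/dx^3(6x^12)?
7920 x^{9}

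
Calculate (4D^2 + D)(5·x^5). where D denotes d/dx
25 x^{3} \left(x + 16\right)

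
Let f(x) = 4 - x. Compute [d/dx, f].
-1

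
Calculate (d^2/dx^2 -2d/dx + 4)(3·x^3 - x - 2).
12 x^{3} - 18 x^{2} + 14 x - 6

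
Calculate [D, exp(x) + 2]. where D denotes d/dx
e^{x}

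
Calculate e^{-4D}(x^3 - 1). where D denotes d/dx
x^{3} - 12 x^{2} + 48 x - 65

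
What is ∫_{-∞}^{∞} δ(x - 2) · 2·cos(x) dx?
2 \cos{\left(2 \right)}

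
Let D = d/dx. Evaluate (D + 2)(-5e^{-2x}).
0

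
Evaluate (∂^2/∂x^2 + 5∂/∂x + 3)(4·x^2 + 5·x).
12 x^{2} + 55 x + 33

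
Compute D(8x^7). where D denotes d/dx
56 x^{6}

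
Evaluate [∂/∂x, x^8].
8 x^{7}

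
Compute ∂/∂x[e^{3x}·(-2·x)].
\left(- 6 x - 2\right) e^{3 x}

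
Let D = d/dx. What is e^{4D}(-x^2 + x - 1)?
- x^{2} - 7 x - 13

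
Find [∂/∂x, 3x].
3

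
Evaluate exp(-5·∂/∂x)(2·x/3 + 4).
\frac{2 x}{3} + \frac{2}{3}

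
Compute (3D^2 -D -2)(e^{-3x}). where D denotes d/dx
28 e^{- 3 x}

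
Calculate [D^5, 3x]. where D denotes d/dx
15D^{4}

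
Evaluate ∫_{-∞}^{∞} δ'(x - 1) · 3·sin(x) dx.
- 3 \cos{\left(1 \right)}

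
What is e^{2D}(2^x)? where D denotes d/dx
2^{x + 2}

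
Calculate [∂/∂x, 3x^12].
36 x^{11}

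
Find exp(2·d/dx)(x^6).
x^{6} + 12 x^{5} + 60 x^{4} + 160 x^{3} + 240 x^{2} + 192 x + 64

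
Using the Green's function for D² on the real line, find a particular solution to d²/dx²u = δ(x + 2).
\frac{|x + 2|}{2}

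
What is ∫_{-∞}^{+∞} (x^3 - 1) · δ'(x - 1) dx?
-3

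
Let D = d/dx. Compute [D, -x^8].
- 8 x^{7}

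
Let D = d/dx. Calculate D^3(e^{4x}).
64 e^{4 x}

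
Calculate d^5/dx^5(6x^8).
40320 x^{3}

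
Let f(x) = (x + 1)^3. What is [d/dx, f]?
3 \left(x + 1\right)^{2}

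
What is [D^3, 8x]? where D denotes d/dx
24D^{2}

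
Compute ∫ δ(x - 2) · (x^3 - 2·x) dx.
4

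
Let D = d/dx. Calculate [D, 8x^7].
56 x^{6}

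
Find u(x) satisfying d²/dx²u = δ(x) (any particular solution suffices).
\frac{|x|}{2}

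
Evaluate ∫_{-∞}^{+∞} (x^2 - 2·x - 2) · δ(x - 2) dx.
-2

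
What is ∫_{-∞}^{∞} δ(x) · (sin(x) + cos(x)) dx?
1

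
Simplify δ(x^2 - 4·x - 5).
\frac{\delta(x - 5) + \delta(x + 1)}{6}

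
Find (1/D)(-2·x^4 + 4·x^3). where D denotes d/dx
- \frac{2 x^{5}}{5} + x^{4}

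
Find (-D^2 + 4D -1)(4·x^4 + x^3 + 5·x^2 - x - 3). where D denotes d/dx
- 4 x^{4} + 63 x^{3} - 41 x^{2} + 35 x - 11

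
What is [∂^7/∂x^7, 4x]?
28\frac{d^{6}}{dx^{6}}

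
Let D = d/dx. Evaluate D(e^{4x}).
4 e^{4 x}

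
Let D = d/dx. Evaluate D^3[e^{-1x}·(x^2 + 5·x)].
\left(- x^{2} + x + 9\right) e^{- x}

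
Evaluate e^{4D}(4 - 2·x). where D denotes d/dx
- 2 x - 4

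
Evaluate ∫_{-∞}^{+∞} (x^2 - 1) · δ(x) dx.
-1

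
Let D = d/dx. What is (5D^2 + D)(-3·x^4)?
12 x^{2} \left(- x - 15\right)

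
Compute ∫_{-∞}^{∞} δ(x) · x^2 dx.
0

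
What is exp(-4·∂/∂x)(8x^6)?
8 x^{6} - 192 x^{5} + 1920 x^{4} - 10240 x^{3} + 30720 x^{2} - 49152 x + 32768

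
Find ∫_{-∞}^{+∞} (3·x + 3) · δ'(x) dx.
-3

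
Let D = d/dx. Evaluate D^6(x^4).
0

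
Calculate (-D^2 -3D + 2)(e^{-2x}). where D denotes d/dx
4 e^{- 2 x}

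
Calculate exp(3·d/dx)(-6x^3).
- 6 x^{3} - 54 x^{2} - 162 x - 162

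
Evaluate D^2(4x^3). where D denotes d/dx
24 x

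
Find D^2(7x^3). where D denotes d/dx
42 x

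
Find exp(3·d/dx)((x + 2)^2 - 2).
x^{2} + 10 x + 23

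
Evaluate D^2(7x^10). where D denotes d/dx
630 x^{8}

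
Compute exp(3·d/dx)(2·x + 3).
2 x + 9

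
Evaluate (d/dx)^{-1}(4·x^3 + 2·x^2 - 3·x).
x^{4} + \frac{2 x^{3}}{3} - \frac{3 x^{2}}{2}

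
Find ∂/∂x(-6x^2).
- 12 x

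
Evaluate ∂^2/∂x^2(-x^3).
- 6 x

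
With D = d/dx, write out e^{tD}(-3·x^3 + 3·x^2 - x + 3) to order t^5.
- 3 t^{3} - t^{2} \left(9 x - 3\right) - t \left(9 x^{2} - 6 x + 1\right) - 3 x^{3} + 3 x^{2} - x + 3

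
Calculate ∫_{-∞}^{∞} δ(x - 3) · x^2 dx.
9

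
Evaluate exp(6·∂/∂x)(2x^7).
2 x^{7} + 84 x^{6} + 1512 x^{5} + 15120 x^{4} + 90720 x^{3} + 326592 x^{2} + 653184 x + 559872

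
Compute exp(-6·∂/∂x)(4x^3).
4 x^{3} - 72 x^{2} + 432 x - 864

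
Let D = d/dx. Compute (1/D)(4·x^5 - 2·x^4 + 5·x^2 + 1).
\frac{2 x^{6}}{3} - \frac{2 x^{5}}{5} + \frac{5 x^{3}}{3} + x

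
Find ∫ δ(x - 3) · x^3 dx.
27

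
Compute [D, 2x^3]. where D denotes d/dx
6 x^{2}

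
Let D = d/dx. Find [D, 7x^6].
42 x^{5}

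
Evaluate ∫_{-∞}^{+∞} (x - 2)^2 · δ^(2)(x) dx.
2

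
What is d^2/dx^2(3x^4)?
36 x^{2}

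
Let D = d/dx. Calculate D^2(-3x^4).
- 36 x^{2}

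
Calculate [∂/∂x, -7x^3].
- 21 x^{2}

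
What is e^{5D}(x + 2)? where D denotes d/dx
x + 7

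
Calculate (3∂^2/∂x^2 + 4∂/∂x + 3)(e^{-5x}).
58 e^{- 5 x}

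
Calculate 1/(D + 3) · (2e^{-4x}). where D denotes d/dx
- 2 e^{- 4 x}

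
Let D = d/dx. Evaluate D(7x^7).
49 x^{6}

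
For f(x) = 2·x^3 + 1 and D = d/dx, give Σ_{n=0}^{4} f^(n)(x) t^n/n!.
2 t^{3} + 6 t^{2} x + 6 t x^{2} + 2 x^{3} + 1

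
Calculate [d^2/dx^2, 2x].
4\frac{d}{dx}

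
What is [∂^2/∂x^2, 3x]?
6\frac{d}{dx}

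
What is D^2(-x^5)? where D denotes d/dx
- 20 x^{3}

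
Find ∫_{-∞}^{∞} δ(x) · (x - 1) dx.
-1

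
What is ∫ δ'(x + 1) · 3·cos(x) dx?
- 3 \sin{\left(1 \right)}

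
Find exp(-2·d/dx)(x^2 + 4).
x^{2} - 4 x + 8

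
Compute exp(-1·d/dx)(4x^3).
4 x^{3} - 12 x^{2} + 12 x - 4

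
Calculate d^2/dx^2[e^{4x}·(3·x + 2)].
\left(48 x + 56\right) e^{4 x}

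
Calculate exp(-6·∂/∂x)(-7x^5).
- 7 x^{5} + 210 x^{4} - 2520 x^{3} + 15120 x^{2} - 45360 x + 54432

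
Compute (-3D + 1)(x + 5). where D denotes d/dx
x + 2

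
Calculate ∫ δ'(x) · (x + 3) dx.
-1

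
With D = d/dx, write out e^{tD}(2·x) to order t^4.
2 t + 2 x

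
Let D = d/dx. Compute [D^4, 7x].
28D^{3}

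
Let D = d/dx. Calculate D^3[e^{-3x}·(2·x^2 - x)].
9 \left(- 6 x^{2} + 15 x - 7\right) e^{- 3 x}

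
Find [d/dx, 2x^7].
14 x^{6}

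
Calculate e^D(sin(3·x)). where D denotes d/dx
\sin{\left(3 x + 3 \right)}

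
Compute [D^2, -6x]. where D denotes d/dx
-12D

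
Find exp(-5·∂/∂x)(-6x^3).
- 6 x^{3} + 90 x^{2} - 450 x + 750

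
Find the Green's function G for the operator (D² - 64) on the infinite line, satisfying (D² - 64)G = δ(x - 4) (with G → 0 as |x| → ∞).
-\frac{e^{-8|x - 4|}}{16}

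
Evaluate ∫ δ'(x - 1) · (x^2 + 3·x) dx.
-5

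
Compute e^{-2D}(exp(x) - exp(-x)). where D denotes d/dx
- e^{2 - x} + e^{x - 2}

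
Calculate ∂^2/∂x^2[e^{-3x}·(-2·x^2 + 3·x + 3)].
\left(- 18 x^{2} + 51 x + 5\right) e^{- 3 x}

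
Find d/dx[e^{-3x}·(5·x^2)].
5 x \left(2 - 3 x\right) e^{- 3 x}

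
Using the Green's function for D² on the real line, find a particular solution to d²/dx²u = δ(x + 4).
\frac{|x + 4|}{2}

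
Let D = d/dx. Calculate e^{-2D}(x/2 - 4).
\frac{x}{2} - 5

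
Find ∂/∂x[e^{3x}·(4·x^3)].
12 x^{2} \left(x + 1\right) e^{3 x}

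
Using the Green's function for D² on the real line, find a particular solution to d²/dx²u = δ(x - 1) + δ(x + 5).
\frac{|x - 1|}{2} + \frac{|x + 5|}{2}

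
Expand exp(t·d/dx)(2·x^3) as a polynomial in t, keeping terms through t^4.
2 t^{3} + 6 t^{2} x + 6 t x^{2} + 2 x^{3}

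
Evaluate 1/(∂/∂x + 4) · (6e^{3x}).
\frac{6 e^{3 x}}{7}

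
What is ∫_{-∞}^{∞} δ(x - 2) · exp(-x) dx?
e^{-2}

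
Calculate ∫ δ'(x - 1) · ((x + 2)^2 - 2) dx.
-6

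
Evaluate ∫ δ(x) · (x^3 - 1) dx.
-1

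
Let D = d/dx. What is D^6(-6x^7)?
- 30240 x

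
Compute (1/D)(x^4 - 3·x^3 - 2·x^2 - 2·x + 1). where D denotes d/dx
\frac{x^{5}}{5} - \frac{3 x^{4}}{4} - \frac{2 x^{3}}{3} - x^{2} + x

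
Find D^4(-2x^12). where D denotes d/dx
- 23760 x^{8}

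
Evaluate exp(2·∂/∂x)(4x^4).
4 x^{4} + 32 x^{3} + 96 x^{2} + 128 x + 64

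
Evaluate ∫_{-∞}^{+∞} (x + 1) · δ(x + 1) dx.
0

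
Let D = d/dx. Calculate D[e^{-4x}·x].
\left(1 - 4 x\right) e^{- 4 x}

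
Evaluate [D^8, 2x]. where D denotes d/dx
16D^{7}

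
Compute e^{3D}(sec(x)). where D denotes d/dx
\sec{\left(x + 3 \right)}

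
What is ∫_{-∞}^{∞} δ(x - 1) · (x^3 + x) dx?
2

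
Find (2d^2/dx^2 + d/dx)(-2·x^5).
10 x^{3} \left(- x - 8\right)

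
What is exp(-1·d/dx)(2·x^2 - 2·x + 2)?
2 x^{2} - 6 x + 6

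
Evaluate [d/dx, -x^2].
- 2 x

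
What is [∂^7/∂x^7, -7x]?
-49\frac{d^{6}}{dx^{6}}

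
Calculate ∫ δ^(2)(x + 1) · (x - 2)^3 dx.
-18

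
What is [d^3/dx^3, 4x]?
12\frac{d^{2}}{dx^{2}}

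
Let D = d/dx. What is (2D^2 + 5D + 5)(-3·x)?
- 15 x - 15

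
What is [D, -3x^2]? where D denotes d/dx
- 6 x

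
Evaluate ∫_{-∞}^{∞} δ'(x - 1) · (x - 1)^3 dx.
0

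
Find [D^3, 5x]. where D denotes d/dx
15D^{2}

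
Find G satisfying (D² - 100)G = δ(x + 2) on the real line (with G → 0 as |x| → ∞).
-\frac{e^{-10|x + 2|}}{20}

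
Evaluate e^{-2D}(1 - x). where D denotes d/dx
3 - x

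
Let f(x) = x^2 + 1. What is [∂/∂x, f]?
2 x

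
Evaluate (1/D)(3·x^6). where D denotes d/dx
\frac{3 x^{7}}{7}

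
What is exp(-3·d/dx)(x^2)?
x^{2} - 6 x + 9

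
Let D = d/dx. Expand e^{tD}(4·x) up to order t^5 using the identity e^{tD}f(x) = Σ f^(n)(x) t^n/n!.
4 t + 4 x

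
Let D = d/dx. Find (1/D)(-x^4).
- \frac{x^{5}}{5}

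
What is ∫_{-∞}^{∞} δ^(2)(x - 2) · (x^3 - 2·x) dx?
12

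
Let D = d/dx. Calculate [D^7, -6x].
-42D^{6}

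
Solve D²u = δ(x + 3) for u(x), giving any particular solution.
\frac{|x + 3|}{2}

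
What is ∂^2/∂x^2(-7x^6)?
- 210 x^{4}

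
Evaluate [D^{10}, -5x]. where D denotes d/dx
-50D^{9}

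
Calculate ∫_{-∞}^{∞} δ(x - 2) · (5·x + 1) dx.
11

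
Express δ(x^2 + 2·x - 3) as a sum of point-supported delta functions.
\frac{\delta(x - 1) + \delta(x + 3)}{4}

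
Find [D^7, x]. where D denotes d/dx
7D^{6}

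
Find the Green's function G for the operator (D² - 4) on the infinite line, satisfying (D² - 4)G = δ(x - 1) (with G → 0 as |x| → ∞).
-\frac{e^{-2|x - 1|}}{4}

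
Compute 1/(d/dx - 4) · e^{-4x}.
- \frac{e^{- 4 x}}{8}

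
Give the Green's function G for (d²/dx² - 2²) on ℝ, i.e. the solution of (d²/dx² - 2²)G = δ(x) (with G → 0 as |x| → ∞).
-\frac{e^{-2|x|}}{4}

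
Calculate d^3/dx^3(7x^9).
3528 x^{6}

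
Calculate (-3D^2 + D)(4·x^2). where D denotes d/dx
8 x - 24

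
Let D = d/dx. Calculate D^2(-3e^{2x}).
- 12 e^{2 x}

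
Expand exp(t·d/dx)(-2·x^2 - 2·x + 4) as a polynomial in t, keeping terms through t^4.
- 2 t^{2} - 2 t \left(2 x + 1\right) - 2 x^{2} - 2 x + 4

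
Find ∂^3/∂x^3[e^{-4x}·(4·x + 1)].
128 \left(1 - 2 x\right) e^{- 4 x}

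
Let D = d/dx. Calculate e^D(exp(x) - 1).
e^{x + 1} - 1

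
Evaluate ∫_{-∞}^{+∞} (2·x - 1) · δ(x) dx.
-1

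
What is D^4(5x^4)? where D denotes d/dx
120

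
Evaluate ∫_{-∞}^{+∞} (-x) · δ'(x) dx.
1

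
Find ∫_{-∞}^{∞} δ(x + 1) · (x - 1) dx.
-2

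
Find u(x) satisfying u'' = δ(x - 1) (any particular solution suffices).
\frac{|x - 1|}{2}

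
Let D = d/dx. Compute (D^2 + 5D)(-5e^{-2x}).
30 e^{- 2 x}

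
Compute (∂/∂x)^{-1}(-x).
- \frac{x^{2}}{2}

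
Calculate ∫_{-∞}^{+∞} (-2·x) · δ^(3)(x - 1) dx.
0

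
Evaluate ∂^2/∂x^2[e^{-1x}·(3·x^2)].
3 \left(x^{2} - 4 x + 2\right) e^{- x}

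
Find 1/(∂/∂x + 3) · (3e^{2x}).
\frac{3 e^{2 x}}{5}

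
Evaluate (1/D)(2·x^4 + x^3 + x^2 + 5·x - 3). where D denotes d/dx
\frac{2 x^{5}}{5} + \frac{x^{4}}{4} + \frac{x^{3}}{3} + \frac{5 x^{2}}{2} - 3 x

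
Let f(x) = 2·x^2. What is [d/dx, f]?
4 x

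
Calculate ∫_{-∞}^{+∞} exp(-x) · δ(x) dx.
1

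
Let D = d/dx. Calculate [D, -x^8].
- 8 x^{7}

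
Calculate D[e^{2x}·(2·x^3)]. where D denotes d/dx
x^{2} \left(4 x + 6\right) e^{2 x}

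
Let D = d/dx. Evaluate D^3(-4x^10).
- 2880 x^{7}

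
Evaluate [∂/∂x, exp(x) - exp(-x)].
2 \cosh{\left(x \right)}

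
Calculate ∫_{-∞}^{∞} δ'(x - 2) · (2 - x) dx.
1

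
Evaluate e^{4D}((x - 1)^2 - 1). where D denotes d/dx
x^{2} + 6 x + 8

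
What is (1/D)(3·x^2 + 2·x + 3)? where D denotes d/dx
x^{3} + x^{2} + 3 x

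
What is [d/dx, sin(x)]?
\cos{\left(x \right)}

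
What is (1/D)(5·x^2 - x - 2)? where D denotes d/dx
\frac{5 x^{3}}{3} - \frac{x^{2}}{2} - 2 x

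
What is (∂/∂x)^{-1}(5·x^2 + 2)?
\frac{5 x^{3}}{3} + 2 x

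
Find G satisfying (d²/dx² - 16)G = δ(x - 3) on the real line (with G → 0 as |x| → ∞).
-\frac{e^{-4|x - 3|}}{8}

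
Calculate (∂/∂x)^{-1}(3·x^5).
\frac{x^{6}}{2}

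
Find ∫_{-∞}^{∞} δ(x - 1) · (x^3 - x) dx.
0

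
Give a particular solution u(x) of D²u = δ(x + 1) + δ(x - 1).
\frac{|x + 1|}{2} + \frac{|x - 1|}{2}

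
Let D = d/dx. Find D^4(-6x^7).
- 5040 x^{3}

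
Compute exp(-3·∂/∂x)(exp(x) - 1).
e^{x - 3} - 1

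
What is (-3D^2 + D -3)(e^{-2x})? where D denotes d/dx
- 17 e^{- 2 x}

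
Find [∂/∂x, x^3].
3 x^{2}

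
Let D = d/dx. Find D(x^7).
7 x^{6}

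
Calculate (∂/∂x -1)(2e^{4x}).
6 e^{4 x}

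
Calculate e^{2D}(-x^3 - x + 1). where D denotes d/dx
- x^{3} - 6 x^{2} - 13 x - 9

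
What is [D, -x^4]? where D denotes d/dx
- 4 x^{3}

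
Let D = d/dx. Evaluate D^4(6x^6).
2160 x^{2}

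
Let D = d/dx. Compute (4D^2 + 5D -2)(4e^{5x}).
492 e^{5 x}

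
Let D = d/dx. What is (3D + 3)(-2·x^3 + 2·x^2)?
6 x \left(- x^{2} - 2 x + 2\right)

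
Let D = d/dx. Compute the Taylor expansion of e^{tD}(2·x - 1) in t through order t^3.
2 t + 2 x - 1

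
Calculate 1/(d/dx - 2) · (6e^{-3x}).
- \frac{6 e^{- 3 x}}{5}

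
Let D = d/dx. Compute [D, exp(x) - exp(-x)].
2 \cosh{\left(x \right)}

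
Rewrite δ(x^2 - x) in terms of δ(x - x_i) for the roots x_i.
\frac{\delta(x - 1) + \delta(x)}{1}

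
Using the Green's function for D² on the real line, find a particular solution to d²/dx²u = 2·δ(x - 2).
|x - 2|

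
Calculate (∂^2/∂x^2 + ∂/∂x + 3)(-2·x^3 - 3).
- 6 x^{3} - 6 x^{2} - 12 x - 9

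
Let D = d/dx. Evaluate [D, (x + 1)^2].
2 x + 2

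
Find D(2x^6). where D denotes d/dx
12 x^{5}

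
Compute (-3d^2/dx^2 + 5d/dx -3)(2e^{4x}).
- 62 e^{4 x}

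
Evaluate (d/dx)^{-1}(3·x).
\frac{3 x^{2}}{2}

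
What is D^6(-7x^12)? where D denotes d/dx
- 4656960 x^{6}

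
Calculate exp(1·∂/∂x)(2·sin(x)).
2 \sin{\left(x + 1 \right)}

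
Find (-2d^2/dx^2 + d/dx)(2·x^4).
8 x^{2} \left(x - 6\right)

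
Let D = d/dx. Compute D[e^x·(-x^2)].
x \left(- x - 2\right) e^{x}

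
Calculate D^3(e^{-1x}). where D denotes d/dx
- e^{- x}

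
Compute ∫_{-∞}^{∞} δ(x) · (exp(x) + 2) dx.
3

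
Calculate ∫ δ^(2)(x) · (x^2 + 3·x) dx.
2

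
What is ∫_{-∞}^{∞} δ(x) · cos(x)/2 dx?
\frac{1}{2}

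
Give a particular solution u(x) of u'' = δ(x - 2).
\frac{|x - 2|}{2}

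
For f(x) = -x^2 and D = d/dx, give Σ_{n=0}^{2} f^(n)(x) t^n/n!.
- t^{2} - 2 t x - x^{2}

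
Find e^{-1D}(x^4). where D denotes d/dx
x^{4} - 4 x^{3} + 6 x^{2} - 4 x + 1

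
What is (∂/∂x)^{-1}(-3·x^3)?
- \frac{3 x^{4}}{4}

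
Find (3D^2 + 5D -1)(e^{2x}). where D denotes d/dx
21 e^{2 x}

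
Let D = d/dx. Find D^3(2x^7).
420 x^{4}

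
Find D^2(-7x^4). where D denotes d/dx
- 84 x^{2}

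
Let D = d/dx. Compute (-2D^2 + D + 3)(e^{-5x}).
- 52 e^{- 5 x}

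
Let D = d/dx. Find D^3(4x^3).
24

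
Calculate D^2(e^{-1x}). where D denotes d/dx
e^{- x}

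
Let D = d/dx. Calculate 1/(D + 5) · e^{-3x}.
\frac{e^{- 3 x}}{2}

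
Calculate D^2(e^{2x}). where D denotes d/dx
4 e^{2 x}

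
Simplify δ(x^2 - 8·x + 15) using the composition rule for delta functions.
\frac{\delta(x - 5) + \delta(x - 3)}{2}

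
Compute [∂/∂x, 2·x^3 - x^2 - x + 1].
6 x^{2} - 2 x - 1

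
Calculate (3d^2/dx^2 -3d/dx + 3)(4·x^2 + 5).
12 x^{2} - 24 x + 39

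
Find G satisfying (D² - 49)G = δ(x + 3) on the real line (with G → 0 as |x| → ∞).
-\frac{e^{-7|x + 3|}}{14}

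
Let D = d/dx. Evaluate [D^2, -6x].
-12D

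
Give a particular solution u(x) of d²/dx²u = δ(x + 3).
\frac{|x + 3|}{2}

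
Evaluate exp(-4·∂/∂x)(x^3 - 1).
x^{3} - 12 x^{2} + 48 x - 65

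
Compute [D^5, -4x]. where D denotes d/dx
-20D^{4}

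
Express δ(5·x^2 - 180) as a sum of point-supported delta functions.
\frac{\delta(x - 6) + \delta(x + 6)}{60}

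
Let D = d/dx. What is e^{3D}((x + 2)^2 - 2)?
x^{2} + 10 x + 23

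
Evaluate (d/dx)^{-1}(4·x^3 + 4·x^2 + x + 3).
x^{4} + \frac{4 x^{3}}{3} + \frac{x^{2}}{2} + 3 x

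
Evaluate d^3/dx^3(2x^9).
1008 x^{6}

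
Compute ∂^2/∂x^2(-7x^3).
- 42 x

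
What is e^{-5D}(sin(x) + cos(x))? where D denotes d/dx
\sqrt{2} \cos{\left(- x + \frac{\pi}{4} + 5 \right)}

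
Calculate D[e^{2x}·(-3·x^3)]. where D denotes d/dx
x^{2} \left(- 6 x - 9\right) e^{2 x}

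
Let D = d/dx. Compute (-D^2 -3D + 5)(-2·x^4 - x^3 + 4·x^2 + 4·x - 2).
- 10 x^{4} + 19 x^{3} + 53 x^{2} + 2 x - 30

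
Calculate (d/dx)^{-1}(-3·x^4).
- \frac{3 x^{5}}{5}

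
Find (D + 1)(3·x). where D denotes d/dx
3 x + 3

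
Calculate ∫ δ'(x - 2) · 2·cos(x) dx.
2 \sin{\left(2 \right)}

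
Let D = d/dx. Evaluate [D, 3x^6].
18 x^{5}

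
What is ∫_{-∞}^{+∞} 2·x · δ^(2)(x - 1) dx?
0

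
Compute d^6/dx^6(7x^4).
0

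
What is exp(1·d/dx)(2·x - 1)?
2 x + 1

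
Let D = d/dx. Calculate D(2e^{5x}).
10 e^{5 x}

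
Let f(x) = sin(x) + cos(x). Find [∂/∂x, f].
- \sin{\left(x \right)} + \cos{\left(x \right)}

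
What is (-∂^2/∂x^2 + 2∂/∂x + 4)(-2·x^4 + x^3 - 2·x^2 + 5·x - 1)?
- 8 x^{4} - 12 x^{3} + 22 x^{2} + 6 x + 10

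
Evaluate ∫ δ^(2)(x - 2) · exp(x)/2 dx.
\frac{e^{2}}{2}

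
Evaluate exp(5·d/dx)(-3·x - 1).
- 3 x - 16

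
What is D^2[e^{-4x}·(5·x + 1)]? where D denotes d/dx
8 \left(10 x - 3\right) e^{- 4 x}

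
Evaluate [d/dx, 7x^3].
21 x^{2}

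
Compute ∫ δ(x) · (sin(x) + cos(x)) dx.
1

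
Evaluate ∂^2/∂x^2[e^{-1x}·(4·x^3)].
4 x \left(x^{2} - 6 x + 6\right) e^{- x}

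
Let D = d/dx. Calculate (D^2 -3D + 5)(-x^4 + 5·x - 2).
- 5 x^{4} + 12 x^{3} - 12 x^{2} + 25 x - 25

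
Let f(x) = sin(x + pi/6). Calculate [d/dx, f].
\cos{\left(x + \frac{\pi}{6} \right)}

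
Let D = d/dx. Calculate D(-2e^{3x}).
- 6 e^{3 x}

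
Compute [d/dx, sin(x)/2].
\frac{\cos{\left(x \right)}}{2}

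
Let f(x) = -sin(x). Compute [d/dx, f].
- \cos{\left(x \right)}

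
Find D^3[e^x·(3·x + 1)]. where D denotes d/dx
\left(3 x + 10\right) e^{x}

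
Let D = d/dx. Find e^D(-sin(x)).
- \sin{\left(x + 1 \right)}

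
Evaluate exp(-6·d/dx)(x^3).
x^{3} - 18 x^{2} + 108 x - 216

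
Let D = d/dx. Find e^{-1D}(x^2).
x^{2} - 2 x + 1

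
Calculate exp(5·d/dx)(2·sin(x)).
2 \sin{\left(x + 5 \right)}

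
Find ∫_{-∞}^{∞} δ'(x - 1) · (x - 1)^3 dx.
0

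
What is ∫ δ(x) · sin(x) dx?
0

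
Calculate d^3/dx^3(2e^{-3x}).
- 54 e^{- 3 x}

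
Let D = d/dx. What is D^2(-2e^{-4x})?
- 32 e^{- 4 x}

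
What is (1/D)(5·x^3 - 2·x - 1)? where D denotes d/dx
\frac{5 x^{4}}{4} - x^{2} - x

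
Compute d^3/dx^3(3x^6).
360 x^{3}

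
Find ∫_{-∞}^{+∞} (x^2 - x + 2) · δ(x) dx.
2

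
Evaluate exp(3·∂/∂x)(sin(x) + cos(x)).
\sqrt{2} \sin{\left(x + \frac{\pi}{4} + 3 \right)}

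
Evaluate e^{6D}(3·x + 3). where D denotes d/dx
3 x + 21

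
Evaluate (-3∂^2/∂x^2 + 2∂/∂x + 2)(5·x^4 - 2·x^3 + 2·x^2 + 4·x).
10 x^{4} + 36 x^{3} - 188 x^{2} + 52 x - 4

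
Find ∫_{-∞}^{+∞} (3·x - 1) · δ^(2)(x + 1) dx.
0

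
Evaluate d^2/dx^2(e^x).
e^{x}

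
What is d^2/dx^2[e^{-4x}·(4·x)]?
32 \left(2 x - 1\right) e^{- 4 x}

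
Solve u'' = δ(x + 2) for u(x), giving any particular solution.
\frac{|x + 2|}{2}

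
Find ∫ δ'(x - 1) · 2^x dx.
- \log{\left(4 \right)}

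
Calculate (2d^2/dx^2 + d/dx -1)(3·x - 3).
6 - 3 x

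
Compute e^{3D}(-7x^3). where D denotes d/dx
- 7 x^{3} - 63 x^{2} - 189 x - 189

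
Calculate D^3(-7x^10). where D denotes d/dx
- 5040 x^{7}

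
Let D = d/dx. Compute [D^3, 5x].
15D^{2}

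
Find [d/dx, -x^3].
- 3 x^{2}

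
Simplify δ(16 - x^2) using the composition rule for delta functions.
\frac{\delta(x - 4) + \delta(x + 4)}{8}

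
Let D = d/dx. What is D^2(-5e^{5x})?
- 125 e^{5 x}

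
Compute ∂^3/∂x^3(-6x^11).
- 5940 x^{8}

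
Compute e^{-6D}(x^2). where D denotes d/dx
x^{2} - 12 x + 36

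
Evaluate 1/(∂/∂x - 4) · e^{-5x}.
- \frac{e^{- 5 x}}{9}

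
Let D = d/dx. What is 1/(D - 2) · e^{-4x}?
- \frac{e^{- 4 x}}{6}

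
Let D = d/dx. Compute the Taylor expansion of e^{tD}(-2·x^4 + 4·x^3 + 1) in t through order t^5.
- 2 t^{4} - t^{3} \left(8 x - 4\right) - 12 t^{2} x \left(x - 1\right) - 4 t x^{2} \left(2 x - 3\right) - 2 x^{4} + 4 x^{3} + 1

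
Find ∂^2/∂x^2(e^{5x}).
25 e^{5 x}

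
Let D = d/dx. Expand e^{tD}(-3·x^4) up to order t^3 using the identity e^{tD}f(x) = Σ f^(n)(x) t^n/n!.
3 x \left(- 4 t^{3} - 6 t^{2} x - 4 t x^{2} - x^{3}\right)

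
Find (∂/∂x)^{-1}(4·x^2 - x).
\frac{4 x^{3}}{3} - \frac{x^{2}}{2}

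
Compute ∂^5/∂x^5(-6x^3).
0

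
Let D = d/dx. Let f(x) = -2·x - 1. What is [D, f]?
-2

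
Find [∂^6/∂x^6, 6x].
36\frac{d^{5}}{dx^{5}}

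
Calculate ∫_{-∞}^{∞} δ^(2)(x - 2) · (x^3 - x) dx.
12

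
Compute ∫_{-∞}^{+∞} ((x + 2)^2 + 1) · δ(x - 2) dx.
17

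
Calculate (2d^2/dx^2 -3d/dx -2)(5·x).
- 10 x - 15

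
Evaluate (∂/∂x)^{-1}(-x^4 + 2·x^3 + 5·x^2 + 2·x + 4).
- \frac{x^{5}}{5} + \frac{x^{4}}{2} + \frac{5 x^{3}}{3} + x^{2} + 4 x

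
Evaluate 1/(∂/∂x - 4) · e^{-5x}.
- \frac{e^{- 5 x}}{9}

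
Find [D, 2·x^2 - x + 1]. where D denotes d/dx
4 x - 1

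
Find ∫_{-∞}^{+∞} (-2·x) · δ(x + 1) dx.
2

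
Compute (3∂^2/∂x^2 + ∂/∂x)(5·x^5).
25 x^{3} \left(x + 12\right)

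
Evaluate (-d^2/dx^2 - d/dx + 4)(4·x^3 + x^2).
16 x^{3} - 8 x^{2} - 26 x - 2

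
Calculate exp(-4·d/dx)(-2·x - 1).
7 - 2 x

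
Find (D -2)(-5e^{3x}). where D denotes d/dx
- 5 e^{3 x}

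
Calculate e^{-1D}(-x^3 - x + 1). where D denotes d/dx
- x^{3} + 3 x^{2} - 4 x + 3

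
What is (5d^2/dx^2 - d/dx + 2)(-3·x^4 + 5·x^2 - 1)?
- 6 x^{4} + 12 x^{3} - 170 x^{2} - 10 x + 48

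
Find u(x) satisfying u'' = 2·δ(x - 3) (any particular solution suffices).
|x - 3|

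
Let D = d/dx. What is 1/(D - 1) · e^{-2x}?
- \frac{e^{- 2 x}}{3}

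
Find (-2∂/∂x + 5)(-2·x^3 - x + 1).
- 10 x^{3} + 12 x^{2} - 5 x + 7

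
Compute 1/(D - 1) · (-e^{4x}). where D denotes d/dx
- \frac{e^{4 x}}{3}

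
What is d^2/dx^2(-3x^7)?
- 126 x^{5}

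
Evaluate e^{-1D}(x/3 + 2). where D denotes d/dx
\frac{x}{3} + \frac{5}{3}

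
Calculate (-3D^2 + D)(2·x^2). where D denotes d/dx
4 x - 12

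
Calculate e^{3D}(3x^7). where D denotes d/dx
3 x^{7} + 63 x^{6} + 567 x^{5} + 2835 x^{4} + 8505 x^{3} + 15309 x^{2} + 15309 x + 6561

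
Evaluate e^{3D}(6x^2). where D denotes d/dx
6 x^{2} + 36 x + 54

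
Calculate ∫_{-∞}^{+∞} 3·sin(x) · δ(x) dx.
0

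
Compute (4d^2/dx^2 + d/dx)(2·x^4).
8 x^{2} \left(x + 12\right)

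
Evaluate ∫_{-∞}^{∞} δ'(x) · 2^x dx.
- \log{\left(2 \right)}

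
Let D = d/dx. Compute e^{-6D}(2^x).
2^{x - 6}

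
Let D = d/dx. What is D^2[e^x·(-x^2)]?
\left(- x^{2} - 4 x - 2\right) e^{x}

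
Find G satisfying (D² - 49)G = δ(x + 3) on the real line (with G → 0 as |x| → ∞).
-\frac{e^{-7|x + 3|}}{14}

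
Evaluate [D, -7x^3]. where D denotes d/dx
- 21 x^{2}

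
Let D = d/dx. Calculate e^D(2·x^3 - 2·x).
2 x \left(x^{2} + 3 x + 2\right)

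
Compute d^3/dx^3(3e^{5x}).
375 e^{5 x}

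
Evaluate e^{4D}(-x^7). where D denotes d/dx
- x^{7} - 28 x^{6} - 336 x^{5} - 2240 x^{4} - 8960 x^{3} - 21504 x^{2} - 28672 x - 16384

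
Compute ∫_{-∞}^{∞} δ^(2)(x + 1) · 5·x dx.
0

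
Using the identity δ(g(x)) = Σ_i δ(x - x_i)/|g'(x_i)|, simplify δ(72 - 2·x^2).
\frac{\delta(x - 6) + \delta(x + 6)}{24}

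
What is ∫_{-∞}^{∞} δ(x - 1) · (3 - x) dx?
2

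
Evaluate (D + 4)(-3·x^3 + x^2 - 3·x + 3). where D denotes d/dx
- 12 x^{3} - 5 x^{2} - 10 x + 9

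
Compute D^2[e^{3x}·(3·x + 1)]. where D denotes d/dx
27 \left(x + 1\right) e^{3 x}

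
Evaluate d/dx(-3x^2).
- 6 x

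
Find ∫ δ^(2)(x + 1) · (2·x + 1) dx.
0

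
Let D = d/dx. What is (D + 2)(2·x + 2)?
4 x + 6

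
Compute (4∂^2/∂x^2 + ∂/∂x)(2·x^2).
4 x + 16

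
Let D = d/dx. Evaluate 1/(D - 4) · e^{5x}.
e^{5 x}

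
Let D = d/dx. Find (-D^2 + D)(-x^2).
2 - 2 x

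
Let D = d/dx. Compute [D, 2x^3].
6 x^{2}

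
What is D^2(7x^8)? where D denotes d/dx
392 x^{6}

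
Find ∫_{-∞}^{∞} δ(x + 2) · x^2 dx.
4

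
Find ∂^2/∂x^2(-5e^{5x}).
- 125 e^{5 x}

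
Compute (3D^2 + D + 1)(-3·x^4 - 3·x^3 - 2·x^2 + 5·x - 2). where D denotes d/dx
- 3 x^{4} - 15 x^{3} - 119 x^{2} - 53 x - 9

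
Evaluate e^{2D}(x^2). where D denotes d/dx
x^{2} + 4 x + 4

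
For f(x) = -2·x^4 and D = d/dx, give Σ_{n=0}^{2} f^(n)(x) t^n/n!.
2 x^{2} \left(- 6 t^{2} - 4 t x - x^{2}\right)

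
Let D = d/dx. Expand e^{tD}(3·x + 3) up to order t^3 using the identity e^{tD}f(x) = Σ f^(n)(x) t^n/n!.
3 t + 3 x + 3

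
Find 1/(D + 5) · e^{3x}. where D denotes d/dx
\frac{e^{3 x}}{8}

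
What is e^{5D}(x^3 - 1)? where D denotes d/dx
x^{3} + 15 x^{2} + 75 x + 124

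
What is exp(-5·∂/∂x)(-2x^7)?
- 2 x^{7} + 70 x^{6} - 1050 x^{5} + 8750 x^{4} - 43750 x^{3} + 131250 x^{2} - 218750 x + 156250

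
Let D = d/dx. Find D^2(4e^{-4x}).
64 e^{- 4 x}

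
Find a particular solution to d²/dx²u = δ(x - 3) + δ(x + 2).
\frac{|x - 3|}{2} + \frac{|x + 2|}{2}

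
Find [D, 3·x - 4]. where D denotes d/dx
3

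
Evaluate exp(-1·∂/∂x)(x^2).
x^{2} - 2 x + 1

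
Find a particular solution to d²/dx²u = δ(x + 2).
\frac{|x + 2|}{2}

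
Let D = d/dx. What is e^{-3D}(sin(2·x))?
\sin{\left(2 x - 6 \right)}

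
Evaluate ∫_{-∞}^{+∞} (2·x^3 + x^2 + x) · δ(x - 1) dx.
4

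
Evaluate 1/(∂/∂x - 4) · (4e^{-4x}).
- \frac{e^{- 4 x}}{2}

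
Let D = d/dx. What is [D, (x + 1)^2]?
2 x + 2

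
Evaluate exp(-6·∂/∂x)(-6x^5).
- 6 x^{5} + 180 x^{4} - 2160 x^{3} + 12960 x^{2} - 38880 x + 46656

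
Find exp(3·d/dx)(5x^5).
5 x^{5} + 75 x^{4} + 450 x^{3} + 1350 x^{2} + 2025 x + 1215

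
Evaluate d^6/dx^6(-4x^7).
- 20160 x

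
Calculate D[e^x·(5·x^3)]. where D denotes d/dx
5 x^{2} \left(x + 3\right) e^{x}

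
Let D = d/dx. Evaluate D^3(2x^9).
1008 x^{6}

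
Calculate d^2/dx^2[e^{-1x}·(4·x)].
4 \left(x - 2\right) e^{- x}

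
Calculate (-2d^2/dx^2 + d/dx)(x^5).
5 x^{3} \left(x - 8\right)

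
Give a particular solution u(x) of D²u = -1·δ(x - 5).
-\frac{|x - 5|}{2}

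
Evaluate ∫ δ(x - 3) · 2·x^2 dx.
18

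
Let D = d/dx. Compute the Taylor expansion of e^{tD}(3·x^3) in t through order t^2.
3 x \left(3 t^{2} + 3 t x + x^{2}\right)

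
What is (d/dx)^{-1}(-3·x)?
- \frac{3 x^{2}}{2}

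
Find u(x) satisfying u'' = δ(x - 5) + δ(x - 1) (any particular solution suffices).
\frac{|x - 5|}{2} + \frac{|x - 1|}{2}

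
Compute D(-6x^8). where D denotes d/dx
- 48 x^{7}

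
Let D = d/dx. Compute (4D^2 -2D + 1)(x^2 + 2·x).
x^{2} - 2 x + 4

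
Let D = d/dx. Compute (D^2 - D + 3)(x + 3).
3 x + 8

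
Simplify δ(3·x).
\frac{\delta(x)}{3}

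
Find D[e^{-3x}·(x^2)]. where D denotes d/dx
x \left(2 - 3 x\right) e^{- 3 x}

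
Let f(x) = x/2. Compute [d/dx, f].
\frac{1}{2}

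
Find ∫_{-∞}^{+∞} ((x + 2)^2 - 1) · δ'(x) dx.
-4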